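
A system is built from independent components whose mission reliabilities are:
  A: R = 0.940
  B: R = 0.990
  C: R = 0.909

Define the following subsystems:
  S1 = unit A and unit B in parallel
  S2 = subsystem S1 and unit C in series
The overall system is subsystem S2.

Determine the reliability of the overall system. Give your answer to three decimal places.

0.908

Parallel (A and B): 1 − (1 − 0.94000)(1 − 0.99000) = 0.99940
Series ([0.99940] and C): 0.99940 × 0.90900 = 0.908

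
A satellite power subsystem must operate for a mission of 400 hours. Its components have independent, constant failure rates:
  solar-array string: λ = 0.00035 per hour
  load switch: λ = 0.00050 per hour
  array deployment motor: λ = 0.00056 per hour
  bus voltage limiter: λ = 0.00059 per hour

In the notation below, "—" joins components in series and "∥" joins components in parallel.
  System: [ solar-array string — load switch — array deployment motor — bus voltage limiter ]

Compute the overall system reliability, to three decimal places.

0.449

R(solar-array string) = exp(−0.00035 × 400) = 0.86936
R(load switch) = exp(−0.00050 × 400) = 0.81873
R(array deployment motor) = exp(−0.00056 × 400) = 0.79932
R(bus voltage limiter) = exp(−0.00059 × 400) = 0.78978
Series (solar-array string, load switch, array deployment motor, and bus voltage limiter): 0.86936 × 0.81873 × 0.79932 × 0.78978 = 0.449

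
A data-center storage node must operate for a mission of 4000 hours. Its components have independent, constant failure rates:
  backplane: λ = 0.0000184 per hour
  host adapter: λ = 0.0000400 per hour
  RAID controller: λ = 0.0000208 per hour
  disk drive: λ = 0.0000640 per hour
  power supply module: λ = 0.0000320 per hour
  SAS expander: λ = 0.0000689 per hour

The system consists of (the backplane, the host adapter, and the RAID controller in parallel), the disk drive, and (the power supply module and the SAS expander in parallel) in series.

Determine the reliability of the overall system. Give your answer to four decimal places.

0.7511

R(backplane) = exp(−0.0000184 × 4000) = 0.929043
R(host adapter) = exp(−0.0000400 × 4000) = 0.852144
R(RAID controller) = exp(−0.0000208 × 4000) = 0.920167
R(disk drive) = exp(−0.0000640 × 4000) = 0.774142
R(power supply module) = exp(−0.0000320 × 4000) = 0.879853
R(SAS expander) = exp(−0.0000689 × 4000) = 0.759117
Parallel (backplane, host adapter, and RAID controller): 1 − (1 − 0.929043)(1 − 0.852144)(1 − 0.920167) = 0.999162
Parallel (power supply module and SAS expander): 1 − (1 − 0.879853)(1 − 0.759117) = 0.971059
Series ([0.999162], disk drive, and [0.971059]): 0.999162 × 0.774142 × 0.971059 = 0.7511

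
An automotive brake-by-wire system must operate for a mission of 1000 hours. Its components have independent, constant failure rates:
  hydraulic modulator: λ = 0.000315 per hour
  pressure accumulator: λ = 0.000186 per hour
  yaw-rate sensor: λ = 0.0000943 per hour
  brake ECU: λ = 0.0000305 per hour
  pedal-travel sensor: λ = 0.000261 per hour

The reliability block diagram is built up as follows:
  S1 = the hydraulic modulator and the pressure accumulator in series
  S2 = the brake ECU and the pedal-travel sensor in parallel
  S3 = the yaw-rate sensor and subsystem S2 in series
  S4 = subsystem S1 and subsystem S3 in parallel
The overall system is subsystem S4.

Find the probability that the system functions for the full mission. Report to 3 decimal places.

R(hydraulic modulator) = exp(−0.000315 × 1000) = 0.72979
R(pressure accumulator) = exp(−0.000186 × 1000) = 0.83027
R(yaw-rate sensor) = exp(−0.0000943 × 1000) = 0.91001
R(brake ECU) = exp(−0.0000305 × 1000) = 0.96996
R(pedal-travel sensor) = exp(−0.000261 × 1000) = 0.77028
Series (hydraulic modulator and pressure accumulator): 0.72979 × 0.83027 = 0.60592
Parallel (brake ECU and pedal-travel sensor): 1 − (1 − 0.96996)(1 − 0.77028) = 0.99310
Series (yaw-rate sensor and [0.99310]): 0.91001 × 0.99310 = 0.90373
Parallel ([0.60592] and [0.90373]): 1 − (1 − 0.60592)(1 − 0.90373) = 0.962

0.962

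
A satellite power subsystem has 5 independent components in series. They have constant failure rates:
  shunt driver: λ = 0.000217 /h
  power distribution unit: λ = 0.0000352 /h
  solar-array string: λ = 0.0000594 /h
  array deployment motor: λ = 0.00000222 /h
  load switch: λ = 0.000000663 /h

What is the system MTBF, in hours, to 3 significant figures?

3180

Series of exponential components: λ_sys = Σ λ_i
λ_sys = 0.000217 + 0.0000352 + 0.0000594 + 0.00000222 + 0.000000663 = 3.1448e-04 /h
MTBF = 1 / λ_sys = 3180 h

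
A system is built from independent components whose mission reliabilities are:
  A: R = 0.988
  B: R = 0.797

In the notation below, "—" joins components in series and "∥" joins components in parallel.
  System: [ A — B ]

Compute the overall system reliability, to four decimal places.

Series (A and B): 0.988000 × 0.797000 = 0.7874

0.7874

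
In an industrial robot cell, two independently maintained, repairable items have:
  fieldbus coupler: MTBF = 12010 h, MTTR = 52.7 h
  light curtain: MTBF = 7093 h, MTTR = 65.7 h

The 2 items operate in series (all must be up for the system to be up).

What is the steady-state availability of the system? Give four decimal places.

0.9865

A(fieldbus coupler) = MTBF/(MTBF+MTTR) = 12010/(12010+52.7) = 0.995631
A(light curtain) = MTBF/(MTBF+MTTR) = 7093/(7093+65.7) = 0.990822
Series availability: 0.995631 × 0.990822 = 0.9865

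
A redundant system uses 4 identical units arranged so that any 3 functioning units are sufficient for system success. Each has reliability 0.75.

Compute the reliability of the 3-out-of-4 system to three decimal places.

R = Σ_{i=3}^{4} C(4,i) p^i (1−p)^{4−i} with p = 0.75
C(4,3)·0.75^3·0.25^1 = 0.42188
C(4,4)·0.75^4·0.25^0 = 0.31641
Sum = 0.738

0.738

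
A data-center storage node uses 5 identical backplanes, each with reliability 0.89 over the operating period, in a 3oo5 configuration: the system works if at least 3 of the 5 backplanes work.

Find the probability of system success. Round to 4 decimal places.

R = Σ_{i=3}^{5} C(5,i) p^i (1−p)^{5−i} with p = 0.89
C(5,3)·0.89^3·0.11^2 = 0.085301
C(5,4)·0.89^4·0.11^1 = 0.345082
C(5,5)·0.89^5·0.11^0 = 0.558406
Sum = 0.9888

0.9888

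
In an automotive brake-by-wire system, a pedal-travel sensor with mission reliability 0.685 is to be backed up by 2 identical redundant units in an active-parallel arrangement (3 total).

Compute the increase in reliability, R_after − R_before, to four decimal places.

R_before = 0.685
R_after = 1 − (1 − 0.685)^3 = 0.9687
ΔR = 0.9687 − 0.685 = 0.2837

0.2837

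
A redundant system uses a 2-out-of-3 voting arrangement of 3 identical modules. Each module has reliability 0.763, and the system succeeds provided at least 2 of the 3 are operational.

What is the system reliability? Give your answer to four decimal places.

R = Σ_{i=2}^{3} C(3,i) p^i (1−p)^{3−i} with p = 0.763
C(3,2)·0.763^2·0.237^1 = 0.413922
C(3,3)·0.763^3·0.237^0 = 0.444195
Sum = 0.8581

0.8581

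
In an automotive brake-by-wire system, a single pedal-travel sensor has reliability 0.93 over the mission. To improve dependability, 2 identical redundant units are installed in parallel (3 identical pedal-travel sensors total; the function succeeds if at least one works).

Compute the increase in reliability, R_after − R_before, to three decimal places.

0.070

R_before = 0.93
R_after = 1 − (1 − 0.93)^3 = 1.000
ΔR = 1.000 − 0.93 = 0.070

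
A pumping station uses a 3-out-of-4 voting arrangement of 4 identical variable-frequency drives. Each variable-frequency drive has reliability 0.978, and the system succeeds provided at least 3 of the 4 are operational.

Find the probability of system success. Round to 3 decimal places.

R = Σ_{i=3}^{4} C(4,i) p^i (1−p)^{4−i} with p = 0.978
C(4,3)·0.978^3·0.022^1 = 0.08232
C(4,4)·0.978^4·0.022^0 = 0.91486
Sum = 0.997

0.997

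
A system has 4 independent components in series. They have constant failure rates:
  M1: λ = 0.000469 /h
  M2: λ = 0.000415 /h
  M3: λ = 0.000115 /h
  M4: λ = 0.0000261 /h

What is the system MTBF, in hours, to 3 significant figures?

Series of exponential components: λ_sys = Σ λ_i
λ_sys = 0.000469 + 0.000415 + 0.000115 + 0.0000261 = 1.0251e-03 /h
MTBF = 1 / λ_sys = 976 h

976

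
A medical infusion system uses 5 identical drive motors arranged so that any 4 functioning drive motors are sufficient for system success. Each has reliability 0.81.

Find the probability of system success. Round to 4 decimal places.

0.7576

R = Σ_{i=4}^{5} C(5,i) p^i (1−p)^{5−i} with p = 0.81
C(5,4)·0.81^4·0.19^1 = 0.408944
C(5,5)·0.81^5·0.19^0 = 0.348678
Sum = 0.7576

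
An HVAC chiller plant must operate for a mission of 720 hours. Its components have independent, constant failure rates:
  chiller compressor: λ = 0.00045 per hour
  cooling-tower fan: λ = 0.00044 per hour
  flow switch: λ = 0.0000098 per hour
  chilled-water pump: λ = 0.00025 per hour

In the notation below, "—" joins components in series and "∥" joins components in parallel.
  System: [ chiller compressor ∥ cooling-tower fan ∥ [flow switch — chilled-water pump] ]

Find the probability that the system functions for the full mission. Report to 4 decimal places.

0.9872

R(chiller compressor) = exp(−0.00045 × 720) = 0.723250
R(cooling-tower fan) = exp(−0.00044 × 720) = 0.728476
R(flow switch) = exp(−0.0000098 × 720) = 0.992969
R(chilled-water pump) = exp(−0.00025 × 720) = 0.835270
Series (flow switch and chilled-water pump): 0.992969 × 0.835270 = 0.829397
Parallel (chiller compressor, cooling-tower fan, and [0.829397]): 1 − (1 − 0.723250)(1 − 0.728476)(1 − 0.829397) = 0.9872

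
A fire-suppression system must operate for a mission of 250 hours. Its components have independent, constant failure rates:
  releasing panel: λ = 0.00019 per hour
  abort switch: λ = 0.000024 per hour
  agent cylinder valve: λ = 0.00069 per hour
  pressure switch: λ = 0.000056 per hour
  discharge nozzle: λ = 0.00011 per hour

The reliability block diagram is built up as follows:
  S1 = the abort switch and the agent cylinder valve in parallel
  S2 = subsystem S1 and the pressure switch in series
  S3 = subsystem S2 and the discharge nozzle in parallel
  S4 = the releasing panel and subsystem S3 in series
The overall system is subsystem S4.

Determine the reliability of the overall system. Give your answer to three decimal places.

R(releasing panel) = exp(−0.00019 × 250) = 0.95361
R(abort switch) = exp(−0.000024 × 250) = 0.99402
R(agent cylinder valve) = exp(−0.00069 × 250) = 0.84156
R(pressure switch) = exp(−0.000056 × 250) = 0.98610
R(discharge nozzle) = exp(−0.00011 × 250) = 0.97287
Parallel (abort switch and agent cylinder valve): 1 − (1 − 0.99402)(1 − 0.84156) = 0.99905
Series ([0.99905] and pressure switch): 0.99905 × 0.98610 = 0.98516
Parallel ([0.98516] and discharge nozzle): 1 − (1 − 0.98516)(1 − 0.97287) = 0.99960
Series (releasing panel and [0.99960]): 0.95361 × 0.99960 = 0.953

0.953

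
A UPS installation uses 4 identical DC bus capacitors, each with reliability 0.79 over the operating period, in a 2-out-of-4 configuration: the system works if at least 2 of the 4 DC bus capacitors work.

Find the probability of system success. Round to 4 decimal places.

0.9688

R = Σ_{i=2}^{4} C(4,i) p^i (1−p)^{4−i} with p = 0.79
C(4,2)·0.79^2·0.21^2 = 0.165137
C(4,3)·0.79^3·0.21^1 = 0.414153
C(4,4)·0.79^4·0.21^0 = 0.389501
Sum = 0.9688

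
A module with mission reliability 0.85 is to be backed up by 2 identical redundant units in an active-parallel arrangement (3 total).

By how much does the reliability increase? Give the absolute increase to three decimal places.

R_before = 0.85
R_after = 1 − (1 − 0.85)^3 = 0.997
ΔR = 0.997 − 0.85 = 0.147

0.147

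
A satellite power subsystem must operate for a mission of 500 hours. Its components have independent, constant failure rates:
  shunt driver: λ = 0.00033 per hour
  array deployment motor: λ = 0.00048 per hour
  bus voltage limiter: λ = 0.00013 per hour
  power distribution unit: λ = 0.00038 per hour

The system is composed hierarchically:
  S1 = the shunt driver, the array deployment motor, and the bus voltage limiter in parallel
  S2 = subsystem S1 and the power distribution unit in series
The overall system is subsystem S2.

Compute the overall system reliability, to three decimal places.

R(shunt driver) = exp(−0.00033 × 500) = 0.84789
R(array deployment motor) = exp(−0.00048 × 500) = 0.78663
R(bus voltage limiter) = exp(−0.00013 × 500) = 0.93707
R(power distribution unit) = exp(−0.00038 × 500) = 0.82696
Parallel (shunt driver, array deployment motor, and bus voltage limiter): 1 − (1 − 0.84789)(1 − 0.78663)(1 − 0.93707) = 0.99796
Series ([0.99796] and power distribution unit): 0.99796 × 0.82696 = 0.825

0.825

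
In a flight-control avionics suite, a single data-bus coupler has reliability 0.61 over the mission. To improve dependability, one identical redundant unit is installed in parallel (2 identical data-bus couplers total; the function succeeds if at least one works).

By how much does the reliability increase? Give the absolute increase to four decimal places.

0.2379

R_before = 0.61
R_after = 1 − (1 − 0.61)^2 = 0.8479
ΔR = 0.8479 − 0.61 = 0.2379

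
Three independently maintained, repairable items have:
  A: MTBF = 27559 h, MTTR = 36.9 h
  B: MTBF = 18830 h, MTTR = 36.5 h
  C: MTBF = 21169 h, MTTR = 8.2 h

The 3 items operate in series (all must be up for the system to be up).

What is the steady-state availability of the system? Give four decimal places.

0.9963

A(A) = MTBF/(MTBF+MTTR) = 27559/(27559+36.9) = 0.998663
A(B) = MTBF/(MTBF+MTTR) = 18830/(18830+36.5) = 0.998065
A(C) = MTBF/(MTBF+MTTR) = 21169/(21169+8.2) = 0.999613
Series availability: 0.998663 × 0.998065 × 0.999613 = 0.9963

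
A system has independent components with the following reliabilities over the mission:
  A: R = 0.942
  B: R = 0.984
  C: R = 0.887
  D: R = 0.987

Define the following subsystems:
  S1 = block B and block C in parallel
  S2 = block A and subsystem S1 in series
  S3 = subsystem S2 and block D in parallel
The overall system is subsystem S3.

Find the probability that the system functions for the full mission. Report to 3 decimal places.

Parallel (B and C): 1 − (1 − 0.98400)(1 − 0.88700) = 0.99819
Series (A and [0.99819]): 0.94200 × 0.99819 = 0.94029
Parallel ([0.94029] and D): 1 − (1 − 0.94029)(1 − 0.98700) = 0.999

0.999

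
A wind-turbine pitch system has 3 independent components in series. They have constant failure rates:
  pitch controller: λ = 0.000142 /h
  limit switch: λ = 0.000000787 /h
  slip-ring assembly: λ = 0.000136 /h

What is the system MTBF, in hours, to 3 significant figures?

3590

Series of exponential components: λ_sys = Σ λ_i
λ_sys = 0.000142 + 0.000000787 + 0.000136 = 2.7879e-04 /h
MTBF = 1 / λ_sys = 3590 h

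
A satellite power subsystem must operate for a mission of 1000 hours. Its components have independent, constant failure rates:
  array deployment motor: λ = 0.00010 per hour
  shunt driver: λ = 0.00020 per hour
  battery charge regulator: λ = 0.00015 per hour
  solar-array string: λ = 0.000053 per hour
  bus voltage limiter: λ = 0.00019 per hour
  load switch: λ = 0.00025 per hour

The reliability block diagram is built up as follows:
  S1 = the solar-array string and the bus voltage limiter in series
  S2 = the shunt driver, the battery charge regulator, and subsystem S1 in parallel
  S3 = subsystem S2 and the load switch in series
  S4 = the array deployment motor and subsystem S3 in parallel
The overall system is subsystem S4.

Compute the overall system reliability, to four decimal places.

0.9785

R(array deployment motor) = exp(−0.00010 × 1000) = 0.904837
R(shunt driver) = exp(−0.00020 × 1000) = 0.818731
R(battery charge regulator) = exp(−0.00015 × 1000) = 0.860708
R(solar-array string) = exp(−0.000053 × 1000) = 0.948380
R(bus voltage limiter) = exp(−0.00019 × 1000) = 0.826959
R(load switch) = exp(−0.00025 × 1000) = 0.778801
Series (solar-array string and bus voltage limiter): 0.948380 × 0.826959 = 0.784271
Parallel (shunt driver, battery charge regulator, and [0.784271]): 1 − (1 − 0.818731)(1 − 0.860708)(1 − 0.784271) = 0.994553
Series ([0.994553] and load switch): 0.994553 × 0.778801 = 0.774559
Parallel (array deployment motor and [0.774559]): 1 − (1 − 0.904837)(1 − 0.774559) = 0.9785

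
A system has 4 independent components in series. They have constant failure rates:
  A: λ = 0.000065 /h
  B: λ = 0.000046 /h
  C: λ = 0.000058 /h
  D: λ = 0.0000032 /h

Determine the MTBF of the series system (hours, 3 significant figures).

Series of exponential components: λ_sys = Σ λ_i
λ_sys = 0.000065 + 0.000046 + 0.000058 + 0.0000032 = 1.7220e-04 /h
MTBF = 1 / λ_sys = 5810 h

5810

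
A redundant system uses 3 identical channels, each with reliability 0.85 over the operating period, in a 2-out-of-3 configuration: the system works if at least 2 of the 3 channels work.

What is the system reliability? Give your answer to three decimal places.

R = Σ_{i=2}^{3} C(3,i) p^i (1−p)^{3−i} with p = 0.85
C(3,2)·0.85^2·0.15^1 = 0.32513
C(3,3)·0.85^3·0.15^0 = 0.61413
Sum = 0.939

0.939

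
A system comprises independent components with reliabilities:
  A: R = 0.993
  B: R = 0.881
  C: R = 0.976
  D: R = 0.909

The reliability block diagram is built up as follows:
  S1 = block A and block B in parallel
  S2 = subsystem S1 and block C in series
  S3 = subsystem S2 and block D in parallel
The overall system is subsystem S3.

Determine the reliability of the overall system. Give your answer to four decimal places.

0.9977

Parallel (A and B): 1 − (1 − 0.993000)(1 − 0.881000) = 0.999167
Series ([0.999167] and C): 0.999167 × 0.976000 = 0.975187
Parallel ([0.975187] and D): 1 − (1 − 0.975187)(1 − 0.909000) = 0.9977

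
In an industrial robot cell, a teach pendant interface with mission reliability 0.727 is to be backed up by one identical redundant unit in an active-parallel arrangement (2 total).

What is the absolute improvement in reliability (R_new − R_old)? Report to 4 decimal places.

R_before = 0.727
R_after = 1 − (1 − 0.727)^2 = 0.9255
ΔR = 0.9255 − 0.727 = 0.1985

0.1985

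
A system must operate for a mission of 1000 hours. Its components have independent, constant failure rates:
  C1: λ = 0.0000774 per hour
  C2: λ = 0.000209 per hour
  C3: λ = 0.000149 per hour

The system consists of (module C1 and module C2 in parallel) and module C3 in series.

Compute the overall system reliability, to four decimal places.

0.8495

R(C1) = exp(−0.0000774 × 1000) = 0.925520
R(C2) = exp(−0.000209 × 1000) = 0.811395
R(C3) = exp(−0.000149 × 1000) = 0.861569
Parallel (C1 and C2): 1 − (1 − 0.925520)(1 − 0.811395) = 0.985953
Series ([0.985953] and C3): 0.985953 × 0.861569 = 0.8495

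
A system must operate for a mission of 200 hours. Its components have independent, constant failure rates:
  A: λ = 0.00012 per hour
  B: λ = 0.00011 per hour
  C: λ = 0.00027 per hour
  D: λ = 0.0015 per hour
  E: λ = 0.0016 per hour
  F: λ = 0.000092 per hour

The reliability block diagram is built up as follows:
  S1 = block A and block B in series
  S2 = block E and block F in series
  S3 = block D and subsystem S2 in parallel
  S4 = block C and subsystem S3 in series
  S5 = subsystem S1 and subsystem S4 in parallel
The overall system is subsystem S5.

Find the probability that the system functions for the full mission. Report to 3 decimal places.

0.994

R(A) = exp(−0.00012 × 200) = 0.97629
R(B) = exp(−0.00011 × 200) = 0.97824
R(C) = exp(−0.00027 × 200) = 0.94743
R(D) = exp(−0.0015 × 200) = 0.74082
R(E) = exp(−0.0016 × 200) = 0.72615
R(F) = exp(−0.000092 × 200) = 0.98177
Series (A and B): 0.97629 × 0.97824 = 0.95505
Series (E and F): 0.72615 × 0.98177 = 0.71291
Parallel (D and [0.71291]): 1 − (1 − 0.74082)(1 − 0.71291) = 0.92559
Series (C and [0.92559]): 0.94743 × 0.92559 = 0.87693
Parallel ([0.95505] and [0.87693]): 1 − (1 − 0.95505)(1 − 0.87693) = 0.994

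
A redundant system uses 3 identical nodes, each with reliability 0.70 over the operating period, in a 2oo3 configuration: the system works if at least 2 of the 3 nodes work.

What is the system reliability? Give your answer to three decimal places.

R = Σ_{i=2}^{3} C(3,i) p^i (1−p)^{3−i} with p = 0.70
C(3,2)·0.70^2·0.30^1 = 0.44100
C(3,3)·0.70^3·0.30^0 = 0.34300
Sum = 0.784

0.784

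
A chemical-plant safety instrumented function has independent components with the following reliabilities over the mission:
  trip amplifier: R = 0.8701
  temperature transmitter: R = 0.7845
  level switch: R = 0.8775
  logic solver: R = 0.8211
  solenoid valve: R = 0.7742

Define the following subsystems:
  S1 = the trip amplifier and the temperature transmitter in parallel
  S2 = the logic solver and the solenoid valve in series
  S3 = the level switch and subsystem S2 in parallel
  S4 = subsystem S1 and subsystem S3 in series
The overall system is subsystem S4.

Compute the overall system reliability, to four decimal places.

Parallel (trip amplifier and temperature transmitter): 1 − (1 − 0.870100)(1 − 0.784500) = 0.972007
Series (logic solver and solenoid valve): 0.821100 × 0.774200 = 0.635696
Parallel (level switch and [0.635696]): 1 − (1 − 0.877500)(1 − 0.635696) = 0.955373
Series ([0.972007] and [0.955373]): 0.972007 × 0.955373 = 0.9286

0.9286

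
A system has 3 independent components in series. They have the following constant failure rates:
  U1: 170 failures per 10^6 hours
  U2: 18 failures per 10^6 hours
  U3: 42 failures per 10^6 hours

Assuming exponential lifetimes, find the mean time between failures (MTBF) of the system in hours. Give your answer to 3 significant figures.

4350

Series of exponential components: λ_sys = Σ λ_i
λ_sys = 0.00017 + 0.000018 + 0.000042 = 2.3000e-04 /h
MTBF = 1 / λ_sys = 4350 h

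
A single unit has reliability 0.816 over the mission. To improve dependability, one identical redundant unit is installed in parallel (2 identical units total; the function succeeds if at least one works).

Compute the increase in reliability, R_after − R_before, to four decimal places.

0.1501

R_before = 0.816
R_after = 1 − (1 − 0.816)^2 = 0.9661
ΔR = 0.9661 − 0.816 = 0.1501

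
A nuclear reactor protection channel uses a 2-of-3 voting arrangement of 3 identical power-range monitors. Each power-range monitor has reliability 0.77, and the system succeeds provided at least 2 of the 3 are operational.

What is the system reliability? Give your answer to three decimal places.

0.866

R = Σ_{i=2}^{3} C(3,i) p^i (1−p)^{3−i} with p = 0.77
C(3,2)·0.77^2·0.23^1 = 0.40910
C(3,3)·0.77^3·0.23^0 = 0.45653
Sum = 0.866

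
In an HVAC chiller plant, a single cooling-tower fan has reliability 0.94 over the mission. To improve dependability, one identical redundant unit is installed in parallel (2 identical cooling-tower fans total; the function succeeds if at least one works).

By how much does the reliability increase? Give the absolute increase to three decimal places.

0.056

R_before = 0.94
R_after = 1 − (1 − 0.94)^2 = 0.996
ΔR = 0.996 − 0.94 = 0.056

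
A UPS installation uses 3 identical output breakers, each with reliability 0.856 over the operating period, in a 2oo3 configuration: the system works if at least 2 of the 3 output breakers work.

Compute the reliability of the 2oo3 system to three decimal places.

R = Σ_{i=2}^{3} C(3,i) p^i (1−p)^{3−i} with p = 0.856
C(3,2)·0.856^2·0.144^1 = 0.31654
C(3,3)·0.856^3·0.144^0 = 0.62722
Sum = 0.944

0.944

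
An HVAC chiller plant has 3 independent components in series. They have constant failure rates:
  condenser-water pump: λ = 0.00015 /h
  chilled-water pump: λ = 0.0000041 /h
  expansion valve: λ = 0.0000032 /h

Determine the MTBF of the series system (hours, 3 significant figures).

6360

Series of exponential components: λ_sys = Σ λ_i
λ_sys = 0.00015 + 0.0000041 + 0.0000032 = 1.5730e-04 /h
MTBF = 1 / λ_sys = 6360 h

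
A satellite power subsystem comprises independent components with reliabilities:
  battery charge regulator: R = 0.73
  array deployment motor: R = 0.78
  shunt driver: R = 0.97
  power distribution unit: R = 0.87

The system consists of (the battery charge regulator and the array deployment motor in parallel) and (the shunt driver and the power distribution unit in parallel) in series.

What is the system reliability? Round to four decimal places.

Parallel (battery charge regulator and array deployment motor): 1 − (1 − 0.730000)(1 − 0.780000) = 0.940600
Parallel (shunt driver and power distribution unit): 1 − (1 − 0.970000)(1 − 0.870000) = 0.996100
Series ([0.940600] and [0.996100]): 0.940600 × 0.996100 = 0.9369

0.9369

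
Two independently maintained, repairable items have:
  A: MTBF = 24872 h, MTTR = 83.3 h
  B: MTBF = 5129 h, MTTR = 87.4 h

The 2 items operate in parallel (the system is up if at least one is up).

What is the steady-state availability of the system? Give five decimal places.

0.99994

A(A) = MTBF/(MTBF+MTTR) = 24872/(24872+83.3) = 0.996662
A(B) = MTBF/(MTBF+MTTR) = 5129/(5129+87.4) = 0.983245
Parallel availability: 1 − (1 − 0.996662)(1 − 0.983245) = 0.99994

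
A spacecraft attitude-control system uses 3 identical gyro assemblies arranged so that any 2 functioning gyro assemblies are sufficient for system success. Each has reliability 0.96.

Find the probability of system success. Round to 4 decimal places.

R = Σ_{i=2}^{3} C(3,i) p^i (1−p)^{3−i} with p = 0.96
C(3,2)·0.96^2·0.04^1 = 0.110592
C(3,3)·0.96^3·0.04^0 = 0.884736
Sum = 0.9953

0.9953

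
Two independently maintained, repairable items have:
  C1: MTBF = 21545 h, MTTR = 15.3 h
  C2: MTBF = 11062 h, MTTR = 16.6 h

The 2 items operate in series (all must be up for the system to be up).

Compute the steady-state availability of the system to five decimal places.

0.99779

A(C1) = MTBF/(MTBF+MTTR) = 21545/(21545+15.3) = 0.999290
A(C2) = MTBF/(MTBF+MTTR) = 11062/(11062+16.6) = 0.998502
Series availability: 0.999290 × 0.998502 = 0.99779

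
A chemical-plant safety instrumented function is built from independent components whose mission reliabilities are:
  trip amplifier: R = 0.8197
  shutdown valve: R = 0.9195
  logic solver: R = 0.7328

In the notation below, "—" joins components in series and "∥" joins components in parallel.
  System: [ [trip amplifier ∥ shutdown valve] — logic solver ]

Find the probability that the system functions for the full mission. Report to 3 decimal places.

0.722

Parallel (trip amplifier and shutdown valve): 1 − (1 − 0.81970)(1 − 0.91950) = 0.98549
Series ([0.98549] and logic solver): 0.98549 × 0.73280 = 0.722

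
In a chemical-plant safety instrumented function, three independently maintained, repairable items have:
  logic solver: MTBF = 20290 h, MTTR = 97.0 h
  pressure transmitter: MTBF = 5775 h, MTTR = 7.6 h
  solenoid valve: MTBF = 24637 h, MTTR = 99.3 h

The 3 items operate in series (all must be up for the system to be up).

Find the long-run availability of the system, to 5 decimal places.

0.98994

A(logic solver) = MTBF/(MTBF+MTTR) = 20290/(20290+97.0) = 0.995242
A(pressure transmitter) = MTBF/(MTBF+MTTR) = 5775/(5775+7.6) = 0.998686
A(solenoid valve) = MTBF/(MTBF+MTTR) = 24637/(24637+99.3) = 0.995986
Series availability: 0.995242 × 0.998686 × 0.995986 = 0.98994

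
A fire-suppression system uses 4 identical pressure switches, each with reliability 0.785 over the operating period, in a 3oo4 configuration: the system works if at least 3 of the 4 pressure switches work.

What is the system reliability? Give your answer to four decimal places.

R = Σ_{i=3}^{4} C(4,i) p^i (1−p)^{4−i} with p = 0.785
C(4,3)·0.785^3·0.215^1 = 0.416013
C(4,4)·0.785^4·0.215^0 = 0.379733
Sum = 0.7957

0.7957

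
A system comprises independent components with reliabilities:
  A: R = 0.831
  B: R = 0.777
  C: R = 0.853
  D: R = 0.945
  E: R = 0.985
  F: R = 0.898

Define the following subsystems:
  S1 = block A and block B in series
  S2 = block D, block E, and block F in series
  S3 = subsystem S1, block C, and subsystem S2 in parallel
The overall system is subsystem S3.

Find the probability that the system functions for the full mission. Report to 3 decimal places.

0.991

Series (A and B): 0.83100 × 0.77700 = 0.64569
Series (D, E, and F): 0.94500 × 0.98500 × 0.89800 = 0.83588
Parallel ([0.64569], C, and [0.83588]): 1 − (1 − 0.64569)(1 − 0.85300)(1 − 0.83588) = 0.991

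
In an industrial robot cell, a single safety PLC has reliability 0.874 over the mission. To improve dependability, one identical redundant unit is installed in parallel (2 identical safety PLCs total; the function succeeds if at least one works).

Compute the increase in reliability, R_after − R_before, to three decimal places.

R_before = 0.874
R_after = 1 − (1 − 0.874)^2 = 0.984
ΔR = 0.984 − 0.874 = 0.110

0.110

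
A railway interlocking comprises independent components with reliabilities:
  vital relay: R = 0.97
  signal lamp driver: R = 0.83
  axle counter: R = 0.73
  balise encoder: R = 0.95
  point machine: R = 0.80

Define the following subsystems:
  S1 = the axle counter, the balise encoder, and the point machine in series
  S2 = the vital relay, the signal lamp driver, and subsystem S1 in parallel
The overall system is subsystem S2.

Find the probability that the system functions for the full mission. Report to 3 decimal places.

0.998

Series (axle counter, balise encoder, and point machine): 0.73000 × 0.95000 × 0.80000 = 0.55480
Parallel (vital relay, signal lamp driver, and [0.55480]): 1 − (1 − 0.97000)(1 − 0.83000)(1 − 0.55480) = 0.998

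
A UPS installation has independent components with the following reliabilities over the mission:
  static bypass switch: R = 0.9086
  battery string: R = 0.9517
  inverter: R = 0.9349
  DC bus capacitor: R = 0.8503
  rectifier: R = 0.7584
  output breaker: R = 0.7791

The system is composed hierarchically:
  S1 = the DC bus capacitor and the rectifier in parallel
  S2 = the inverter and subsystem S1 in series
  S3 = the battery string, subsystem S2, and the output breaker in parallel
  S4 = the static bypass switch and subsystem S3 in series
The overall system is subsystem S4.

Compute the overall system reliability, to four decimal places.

0.9076

Parallel (DC bus capacitor and rectifier): 1 − (1 − 0.850300)(1 − 0.758400) = 0.963832
Series (inverter and [0.963832]): 0.934900 × 0.963832 = 0.901087
Parallel (battery string, [0.901087], and output breaker): 1 − (1 − 0.951700)(1 − 0.901087)(1 − 0.779100) = 0.998945
Series (static bypass switch and [0.998945]): 0.908600 × 0.998945 = 0.9076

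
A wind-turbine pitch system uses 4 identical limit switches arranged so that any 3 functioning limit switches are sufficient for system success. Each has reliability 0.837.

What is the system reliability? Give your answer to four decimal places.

R = Σ_{i=3}^{4} C(4,i) p^i (1−p)^{4−i} with p = 0.837
C(4,3)·0.837^3·0.163^1 = 0.382317
C(4,4)·0.837^4·0.163^0 = 0.490797
Sum = 0.8731

0.8731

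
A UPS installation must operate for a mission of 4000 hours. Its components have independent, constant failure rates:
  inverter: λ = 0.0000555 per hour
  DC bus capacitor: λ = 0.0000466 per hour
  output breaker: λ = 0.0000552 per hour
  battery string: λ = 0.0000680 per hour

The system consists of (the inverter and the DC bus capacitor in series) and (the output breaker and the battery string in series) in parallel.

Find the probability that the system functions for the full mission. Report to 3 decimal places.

R(inverter) = exp(−0.0000555 × 4000) = 0.80092
R(DC bus capacitor) = exp(−0.0000466 × 4000) = 0.82994
R(output breaker) = exp(−0.0000552 × 4000) = 0.80188
R(battery string) = exp(−0.0000680 × 4000) = 0.76185
Series (inverter and DC bus capacitor): 0.80092 × 0.82994 = 0.66472
Series (output breaker and battery string): 0.80188 × 0.76185 = 0.61091
Parallel ([0.66472] and [0.61091]): 1 − (1 − 0.66472)(1 − 0.61091) = 0.870

0.870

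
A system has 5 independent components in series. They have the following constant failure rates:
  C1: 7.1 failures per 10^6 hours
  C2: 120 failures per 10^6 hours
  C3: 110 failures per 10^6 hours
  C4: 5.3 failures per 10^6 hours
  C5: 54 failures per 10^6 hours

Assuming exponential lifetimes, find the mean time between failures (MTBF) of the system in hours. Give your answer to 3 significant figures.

Series of exponential components: λ_sys = Σ λ_i
λ_sys = 0.0000071 + 0.00012 + 0.00011 + 0.0000053 + 0.000054 = 2.9640e-04 /h
MTBF = 1 / λ_sys = 3370 h

3370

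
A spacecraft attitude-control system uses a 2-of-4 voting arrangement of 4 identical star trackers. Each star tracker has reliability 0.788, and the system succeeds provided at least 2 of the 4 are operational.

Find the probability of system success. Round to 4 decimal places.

0.9679

R = Σ_{i=2}^{4} C(4,i) p^i (1−p)^{4−i} with p = 0.788
C(4,2)·0.788^2·0.212^2 = 0.167446
C(4,3)·0.788^3·0.212^1 = 0.414930
C(4,4)·0.788^4·0.212^0 = 0.385571
Sum = 0.9679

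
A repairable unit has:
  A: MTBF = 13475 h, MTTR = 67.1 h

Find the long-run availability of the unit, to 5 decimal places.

0.99505

A(A) = MTBF/(MTBF+MTTR) = 13475/(13475+67.1) = 0.99505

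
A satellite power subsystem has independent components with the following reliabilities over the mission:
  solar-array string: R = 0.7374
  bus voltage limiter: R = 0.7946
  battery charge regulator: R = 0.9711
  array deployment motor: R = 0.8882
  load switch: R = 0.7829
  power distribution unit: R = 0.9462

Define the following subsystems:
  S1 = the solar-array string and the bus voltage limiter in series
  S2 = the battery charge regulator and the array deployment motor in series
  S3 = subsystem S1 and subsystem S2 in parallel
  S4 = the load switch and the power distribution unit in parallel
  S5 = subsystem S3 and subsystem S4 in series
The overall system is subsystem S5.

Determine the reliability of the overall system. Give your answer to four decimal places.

0.9321

Series (solar-array string and bus voltage limiter): 0.737400 × 0.794600 = 0.585938
Series (battery charge regulator and array deployment motor): 0.971100 × 0.888200 = 0.862531
Parallel ([0.585938] and [0.862531]): 1 − (1 − 0.585938)(1 − 0.862531) = 0.943079
Parallel (load switch and power distribution unit): 1 − (1 − 0.782900)(1 − 0.946200) = 0.988320
Series ([0.943079] and [0.988320]): 0.943079 × 0.988320 = 0.9321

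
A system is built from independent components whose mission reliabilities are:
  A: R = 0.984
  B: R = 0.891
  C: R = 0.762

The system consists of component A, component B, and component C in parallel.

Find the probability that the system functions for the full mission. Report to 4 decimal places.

Parallel (A, B, and C): 1 − (1 − 0.984000)(1 − 0.891000)(1 − 0.762000) = 0.9996

0.9996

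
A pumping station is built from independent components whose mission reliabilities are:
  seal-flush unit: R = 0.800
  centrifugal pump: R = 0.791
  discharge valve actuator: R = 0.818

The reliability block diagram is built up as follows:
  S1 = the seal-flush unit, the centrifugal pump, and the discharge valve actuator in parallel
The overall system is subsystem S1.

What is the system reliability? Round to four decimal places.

Parallel (seal-flush unit, centrifugal pump, and discharge valve actuator): 1 − (1 − 0.800000)(1 − 0.791000)(1 − 0.818000) = 0.9924

0.9924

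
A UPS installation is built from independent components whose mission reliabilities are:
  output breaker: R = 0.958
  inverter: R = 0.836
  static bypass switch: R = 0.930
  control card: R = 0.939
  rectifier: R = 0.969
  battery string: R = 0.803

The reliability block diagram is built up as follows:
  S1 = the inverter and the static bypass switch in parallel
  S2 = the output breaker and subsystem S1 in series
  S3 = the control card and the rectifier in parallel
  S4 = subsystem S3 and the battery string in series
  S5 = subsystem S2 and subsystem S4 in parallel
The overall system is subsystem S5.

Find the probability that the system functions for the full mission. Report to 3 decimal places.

Parallel (inverter and static bypass switch): 1 − (1 − 0.83600)(1 − 0.93000) = 0.98852
Series (output breaker and [0.98852]): 0.95800 × 0.98852 = 0.94700
Parallel (control card and rectifier): 1 − (1 − 0.93900)(1 − 0.96900) = 0.99811
Series ([0.99811] and battery string): 0.99811 × 0.80300 = 0.80148
Parallel ([0.94700] and [0.80148]): 1 − (1 − 0.94700)(1 − 0.80148) = 0.989

0.989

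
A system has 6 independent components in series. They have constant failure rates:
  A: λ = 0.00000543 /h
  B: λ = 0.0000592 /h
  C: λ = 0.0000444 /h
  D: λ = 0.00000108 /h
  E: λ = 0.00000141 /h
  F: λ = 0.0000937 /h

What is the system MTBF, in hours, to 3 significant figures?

4870

Series of exponential components: λ_sys = Σ λ_i
λ_sys = 0.00000543 + 0.0000592 + 0.0000444 + 0.00000108 + 0.00000141 + 0.0000937 = 2.0522e-04 /h
MTBF = 1 / λ_sys = 4870 h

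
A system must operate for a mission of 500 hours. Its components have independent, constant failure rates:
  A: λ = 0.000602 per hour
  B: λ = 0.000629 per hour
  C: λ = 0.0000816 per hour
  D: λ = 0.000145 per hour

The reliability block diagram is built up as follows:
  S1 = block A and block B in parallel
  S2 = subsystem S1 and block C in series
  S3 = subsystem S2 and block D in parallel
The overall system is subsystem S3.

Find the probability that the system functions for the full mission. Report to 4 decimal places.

0.9925

R(A) = exp(−0.000602 × 500) = 0.740078
R(B) = exp(−0.000629 × 500) = 0.730154
R(C) = exp(−0.0000816 × 500) = 0.960021
R(D) = exp(−0.000145 × 500) = 0.930066
Parallel (A and B): 1 − (1 − 0.740078)(1 − 0.730154) = 0.929861
Series ([0.929861] and C): 0.929861 × 0.960021 = 0.892686
Parallel ([0.892686] and D): 1 − (1 − 0.892686)(1 − 0.930066) = 0.9925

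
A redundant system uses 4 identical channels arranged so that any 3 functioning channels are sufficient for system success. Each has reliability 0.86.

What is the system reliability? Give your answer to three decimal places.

R = Σ_{i=3}^{4} C(4,i) p^i (1−p)^{4−i} with p = 0.86
C(4,3)·0.86^3·0.14^1 = 0.35619
C(4,4)·0.86^4·0.14^0 = 0.54701
Sum = 0.903

0.903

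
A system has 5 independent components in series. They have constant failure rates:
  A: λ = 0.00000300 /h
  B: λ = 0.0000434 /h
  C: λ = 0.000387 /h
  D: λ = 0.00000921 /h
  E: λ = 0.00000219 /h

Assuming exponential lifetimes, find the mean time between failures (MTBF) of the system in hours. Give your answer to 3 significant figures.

2250

Series of exponential components: λ_sys = Σ λ_i
λ_sys = 0.00000300 + 0.0000434 + 0.000387 + 0.00000921 + 0.00000219 = 4.4480e-04 /h
MTBF = 1 / λ_sys = 2250 h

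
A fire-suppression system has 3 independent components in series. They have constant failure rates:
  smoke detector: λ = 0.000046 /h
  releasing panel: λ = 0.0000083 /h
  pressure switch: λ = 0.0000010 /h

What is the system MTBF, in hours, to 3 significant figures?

18100

Series of exponential components: λ_sys = Σ λ_i
λ_sys = 0.000046 + 0.0000083 + 0.0000010 = 5.5300e-05 /h
MTBF = 1 / λ_sys = 18100 h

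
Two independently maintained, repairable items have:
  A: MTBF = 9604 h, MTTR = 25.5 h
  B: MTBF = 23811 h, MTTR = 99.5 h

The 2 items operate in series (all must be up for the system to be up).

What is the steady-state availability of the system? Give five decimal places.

A(A) = MTBF/(MTBF+MTTR) = 9604/(9604+25.5) = 0.997352
A(B) = MTBF/(MTBF+MTTR) = 23811/(23811+99.5) = 0.995839
Series availability: 0.997352 × 0.995839 = 0.99320

0.99320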